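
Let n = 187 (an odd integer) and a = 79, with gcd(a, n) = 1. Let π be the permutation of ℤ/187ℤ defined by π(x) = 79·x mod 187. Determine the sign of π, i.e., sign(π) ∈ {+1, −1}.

+1

Orbit of 174 under x↦79x: [174, 95, 25, 105, 67, 57, 15]… (length divides ord_187(79)).
The orbit structure of x ↦ 79x mod 187: 5 orbits of sizes [80, 80, 16, 10, 1].
Σ(ℓ_i−1) = 187−5 = 182; sign = (−1)^182 = +1.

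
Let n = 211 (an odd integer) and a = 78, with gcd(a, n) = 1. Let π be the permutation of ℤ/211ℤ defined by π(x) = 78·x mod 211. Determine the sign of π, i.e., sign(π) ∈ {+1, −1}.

+1

Trace 99: π^k(99) = [99, 126, 122, 21, 161, 109, 62] for k=0..6.
Decompose π into cycles: lengths [105, 105, 1] (3 cycles, including the fixed point 0).
sign(π) = (−1)^{n − #cycles} = (−1)^{211−3} = (−1)^208 = +1.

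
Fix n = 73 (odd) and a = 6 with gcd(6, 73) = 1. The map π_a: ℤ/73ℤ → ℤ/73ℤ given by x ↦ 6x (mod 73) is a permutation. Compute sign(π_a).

Orbit of 8 under x↦6x: [8, 48, 69, 49, 2, 12, 72]… (length divides ord_73(6)).
Decompose π into cycles: lengths [36, 36, 1] (3 cycles, including the fixed point 0).
73 − 3 = 70 transpositions; sign(π) = (−1)^70 = +1.

+1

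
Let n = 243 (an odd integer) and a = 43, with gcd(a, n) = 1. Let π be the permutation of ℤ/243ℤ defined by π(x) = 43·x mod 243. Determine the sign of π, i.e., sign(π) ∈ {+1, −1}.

Orbit of 49 under x↦43x: [49, 163, 205, 67, 208, 196, 166]… (length divides ord_243(43)).
Cycle type of π: 81×2 + 27×2 + 9×2 + 3×2 + 1×3; total 11 cycles.
With 11 cycles on 243 points, sign = (−1)^{243−11} = +1.
Via Zolotarev, sign(π_{43}) = (43|243) = +1.

+1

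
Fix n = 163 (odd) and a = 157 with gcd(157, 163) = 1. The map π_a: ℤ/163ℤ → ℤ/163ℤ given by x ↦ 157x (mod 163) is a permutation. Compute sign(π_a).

Start at x=17: 17 → 61 → 123 → 77 → 27 → 1 → 157 → … (one orbit).
Cycle type of π: 54×3 + 1; total 4 cycles.
Σ(ℓ_i−1) = 163−4 = 159; sign = (−1)^159 = -1.
Check: (157/163) = -1 by Zolotarev.

-1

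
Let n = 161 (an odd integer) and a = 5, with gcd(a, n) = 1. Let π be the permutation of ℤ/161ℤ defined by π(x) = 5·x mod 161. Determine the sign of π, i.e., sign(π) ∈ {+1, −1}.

Start at x=25: 25 → 125 → 142 → 66 → 8 → 40 → 39 → … (one orbit).
The orbit structure of x ↦ 5x mod 161: 5 orbits of sizes [66, 66, 22, 6, 1].
5 cycles on 161: each ℓ→(−1)^(ℓ−1), product (−1)^156 = +1.
Zolotarev: (5|161) = +1, matching the cycle-count sign.

+1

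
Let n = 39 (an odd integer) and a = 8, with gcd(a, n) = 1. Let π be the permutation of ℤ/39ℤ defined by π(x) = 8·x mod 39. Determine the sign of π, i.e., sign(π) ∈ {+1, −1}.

Orbit of 5 under x↦8x: [5, 1, 8, 25]… (length divides ord_39(8)).
Cycle type of π: 4×9 + 2 + 1; total 11 cycles.
39 − 11 = 28 transpositions; sign(π) = (−1)^28 = +1.

+1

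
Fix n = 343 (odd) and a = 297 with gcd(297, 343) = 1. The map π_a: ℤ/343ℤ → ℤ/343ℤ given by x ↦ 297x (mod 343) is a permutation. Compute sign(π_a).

-1

Orbit of 274 under x↦297x: [274, 87, 114, 244, 95, 89, 22]… (length divides ord_343(297)).
4 cycles of lengths [294, 42, 6, 1].
With 4 cycles on 343 points, sign = (−1)^{343−4} = -1.
Zolotarev: (297|343) = -1, matching the cycle-count sign.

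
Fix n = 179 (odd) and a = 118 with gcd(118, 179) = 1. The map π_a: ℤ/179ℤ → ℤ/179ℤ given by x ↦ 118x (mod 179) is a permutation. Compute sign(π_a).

Trace 49: π^k(49) = [49, 54, 107, 96, 51, 111, 31] for k=0..6.
Cycle type of π: 178 + 1; total 2 cycles.
Σ(ℓ_i−1) = 179−2 = 177; sign = (−1)^177 = -1.

-1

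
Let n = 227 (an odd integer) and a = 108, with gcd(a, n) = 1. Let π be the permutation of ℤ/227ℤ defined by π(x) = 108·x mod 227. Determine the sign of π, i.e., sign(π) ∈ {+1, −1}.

Orbit of 77 under x↦108x: [77, 144, 116, 43, 104, 109, 195]… (length divides ord_227(108)).
Cycle lengths of π_108 on ℤ/227ℤ: [113, 113, 1]; 3 cycles in total.
n − c = 227 − 3 = 224; sign = (−1)^224 = +1.
Zolotarev: (108|227) = +1, matching the cycle-count sign.

+1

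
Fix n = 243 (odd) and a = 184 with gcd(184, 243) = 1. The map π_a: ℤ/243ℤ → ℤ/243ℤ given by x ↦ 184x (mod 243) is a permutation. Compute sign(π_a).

Start at x=28: 28 → 49 → 25 → 226 → 31 → 115 → 19 → … (one orbit).
Cycle lengths of π_184 on ℤ/243ℤ: [81, 81, 27, 27, 9, 9, 3, 3, 1, 1, 1]; 11 cycles in total.
243 − 11 = 232 transpositions; sign(π) = (−1)^232 = +1.

+1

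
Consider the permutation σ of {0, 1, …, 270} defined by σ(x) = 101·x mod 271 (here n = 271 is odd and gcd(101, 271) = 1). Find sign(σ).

-1

Orbit of 199 under x↦101x: [199, 45, 209, 242, 52, 103, 105]… (length divides ord_271(101)).
Decompose π into cycles: lengths [270, 1] (2 cycles, including the fixed point 0).
Σ(ℓ_i−1) = 271−2 = 269; sign = (−1)^269 = -1.
(101|271)_J = -1 (Zolotarev's lemma cross-check).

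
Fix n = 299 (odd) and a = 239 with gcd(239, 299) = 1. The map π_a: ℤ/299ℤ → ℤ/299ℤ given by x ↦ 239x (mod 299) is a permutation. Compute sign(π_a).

Start at x=8: 8 → 118 → 96 → 220 → 255 → 248 → 70 → … (one orbit).
Decompose π into cycles: lengths [44, 44, 44, 44, 44, 44, 11, 11, 4, 4, 4, 1] (12 cycles, including the fixed point 0).
12 cycles on 299: each ℓ→(−1)^(ℓ−1), product (−1)^287 = -1.

-1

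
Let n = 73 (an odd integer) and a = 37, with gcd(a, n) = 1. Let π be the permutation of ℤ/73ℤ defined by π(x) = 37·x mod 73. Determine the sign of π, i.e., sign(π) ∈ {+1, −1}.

Orbit of 32 under x↦37x: [32, 16, 8, 4, 2, 1, 37]… (length divides ord_73(37)).
Decompose π into cycles: lengths [9, 9, 9, 9, 9, 9, 9, 9, 1] (9 cycles, including the fixed point 0).
Σ(ℓ_i−1) = 73−9 = 64; sign = (−1)^64 = +1.

+1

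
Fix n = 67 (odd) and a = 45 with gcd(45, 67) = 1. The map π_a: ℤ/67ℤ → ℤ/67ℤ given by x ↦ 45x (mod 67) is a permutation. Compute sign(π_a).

Trace 66: π^k(66) = [66, 22, 52, 62, 43, 59, 42] for k=0..6.
Decompose π into cycles: lengths [22, 22, 22, 1] (4 cycles, including the fixed point 0).
With 4 cycles on 67 points, sign = (−1)^{67−4} = -1.

-1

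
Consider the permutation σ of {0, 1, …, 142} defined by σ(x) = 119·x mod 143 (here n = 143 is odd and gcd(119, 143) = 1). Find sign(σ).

-1

Start at x=135: 135 → 49 → 111 → 53 → 15 → 69 → 60 → … (one orbit).
Cycle lengths of π_119 on ℤ/143ℤ: [60, 60, 12, 5, 5, 1]; 6 cycles in total.
6 cycles on 143: each ℓ→(−1)^(ℓ−1), product (−1)^137 = -1.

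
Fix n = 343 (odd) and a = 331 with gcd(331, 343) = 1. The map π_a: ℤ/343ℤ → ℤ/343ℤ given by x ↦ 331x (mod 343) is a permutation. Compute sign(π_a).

Orbit of 172 under x↦331x: [172, 337, 72, 165, 78, 93, 256]… (length divides ord_343(331)).
π_331 has 7 disjoint cycles with lengths [147, 147, 21, 21, 3, 3, 1] on {0,…,342}.
7 cycles on 343: each ℓ→(−1)^(ℓ−1), product (−1)^336 = +1.

+1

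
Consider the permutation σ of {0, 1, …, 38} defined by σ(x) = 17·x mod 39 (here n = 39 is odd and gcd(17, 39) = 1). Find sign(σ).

Trace 22: π^k(22) = [22, 23, 1, 17, 16, 38] for k=0..5.
Cycle lengths of π_17 on ℤ/39ℤ: [6, 6, 6, 6, 6, 6, 2, 1]; 8 cycles in total.
With 8 cycles on 39 points, sign = (−1)^{39−8} = -1.
(17|39)_J = -1 (Zolotarev's lemma cross-check).

-1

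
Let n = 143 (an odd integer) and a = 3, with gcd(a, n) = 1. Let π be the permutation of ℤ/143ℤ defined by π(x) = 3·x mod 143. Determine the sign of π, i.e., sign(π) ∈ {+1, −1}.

+1

Orbit of 92 under x↦3x: [92, 133, 113, 53, 16, 48, 1]… (length divides ord_143(3)).
Cycle type of π: 15×8 + 5×2 + 3×4 + 1; total 15 cycles.
15 cycles on 143: each ℓ→(−1)^(ℓ−1), product (−1)^128 = +1.
The Jacobi symbol (3|143) = +1 (Zolotarev) agrees.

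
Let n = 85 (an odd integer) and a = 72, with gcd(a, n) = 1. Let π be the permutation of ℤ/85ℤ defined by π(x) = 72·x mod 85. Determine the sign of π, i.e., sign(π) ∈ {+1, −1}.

-1

Trace 84: π^k(84) = [84, 13, 1, 72] for k=0..3.
The orbit structure of x ↦ 72x mod 85: 22 orbits of sizes [4, 4, 4, 4, 4, 4, 4, 4, 4, 4, 4, 4, 4, 4, 4, 4, 4, 4, 4, 4, 4, 1].
Σ(ℓ_i−1) = 85−22 = 63; sign = (−1)^63 = -1.
The Jacobi symbol (72|85) = -1 (Zolotarev) agrees.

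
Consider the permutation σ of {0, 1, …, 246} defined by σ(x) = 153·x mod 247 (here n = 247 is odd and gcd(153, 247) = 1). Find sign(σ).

Start at x=191: 191 → 77 → 172 → 134 → 1 → 153 → 191 (one orbit).
Cycle type of π: 6×38 + 1×19; total 57 cycles.
n − c = 247 − 57 = 190; sign = (−1)^190 = +1.
Via Zolotarev, sign(π_{153}) = (153|247) = +1.

+1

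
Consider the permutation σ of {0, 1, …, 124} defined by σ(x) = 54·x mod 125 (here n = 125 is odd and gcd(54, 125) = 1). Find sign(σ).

+1

Orbit of 44 under x↦54x: [44, 1, 54, 41, 89, 56, 24]… (length divides ord_125(54)).
Decompose π into cycles: lengths [50, 50, 10, 10, 2, 2, 1] (7 cycles, including the fixed point 0).
7 cycles on 125: each ℓ→(−1)^(ℓ−1), product (−1)^118 = +1.
Check: (54/125) = +1 by Zolotarev.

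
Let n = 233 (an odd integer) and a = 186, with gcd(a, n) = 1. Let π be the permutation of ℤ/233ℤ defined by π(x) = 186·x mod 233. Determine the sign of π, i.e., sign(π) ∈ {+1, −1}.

Trace 66: π^k(66) = [66, 160, 169, 212, 55, 211, 102] for k=0..6.
The orbit structure of x ↦ 186x mod 233: 2 orbits of sizes [232, 1].
With 2 cycles on 233 points, sign = (−1)^{233−2} = -1.

-1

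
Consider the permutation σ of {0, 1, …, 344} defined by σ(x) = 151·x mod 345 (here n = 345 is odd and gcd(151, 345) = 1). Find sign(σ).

Start at x=196: 196 → 271 → 211 → 121 → 331 → 301 → 256 → … (one orbit).
Decompose π into cycles: lengths [11, 11, 11, 11, 11, 11, 11, 11, 11, 11, 11, 11, 11, 11, 11, 11, 11, 11, 11, 11, 11, 11, 11, 11, 11, 11, 11, 11, 11, 11, 1, 1, 1, 1, 1, 1, 1, 1, 1, 1, 1, 1, 1, 1, 1] (45 cycles, including the fixed point 0).
45 cycles on 345: each ℓ→(−1)^(ℓ−1), product (−1)^300 = +1.

+1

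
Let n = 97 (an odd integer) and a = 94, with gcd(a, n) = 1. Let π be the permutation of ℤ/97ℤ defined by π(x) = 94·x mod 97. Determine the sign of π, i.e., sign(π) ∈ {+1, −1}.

+1

Trace 88: π^k(88) = [88, 27, 16, 49, 47, 53, 35] for k=0..6.
Decompose π into cycles: lengths [48, 48, 1] (3 cycles, including the fixed point 0).
n − c = 97 − 3 = 94; sign = (−1)^94 = +1.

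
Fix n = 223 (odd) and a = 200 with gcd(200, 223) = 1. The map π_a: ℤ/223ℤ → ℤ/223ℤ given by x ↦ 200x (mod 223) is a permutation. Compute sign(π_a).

Start at x=41: 41 → 172 → 58 → 4 → 131 → 109 → 169 → … (one orbit).
3 cycles of lengths [111, 111, 1].
n − c = 223 − 3 = 220; sign = (−1)^220 = +1.

+1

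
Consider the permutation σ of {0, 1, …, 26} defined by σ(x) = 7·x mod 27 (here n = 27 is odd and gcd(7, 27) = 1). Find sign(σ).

+1

Trace 25: π^k(25) = [25, 13, 10, 16, 4, 1, 7] for k=0..6.
The orbit structure of x ↦ 7x mod 27: 7 orbits of sizes [9, 9, 3, 3, 1, 1, 1].
27 − 7 = 20 transpositions; sign(π) = (−1)^20 = +1.
(7|27)_J = +1 (Zolotarev's lemma cross-check).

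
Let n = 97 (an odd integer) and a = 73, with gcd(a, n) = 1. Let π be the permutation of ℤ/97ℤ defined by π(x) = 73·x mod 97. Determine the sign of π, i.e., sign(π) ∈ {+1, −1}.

+1

Start at x=62: 62 → 64 → 16 → 4 → 1 → 73 → 91 → … (one orbit).
Cycle type of π: 24×4 + 1; total 5 cycles.
Σ(ℓ_i−1) = 97−5 = 92; sign = (−1)^92 = +1.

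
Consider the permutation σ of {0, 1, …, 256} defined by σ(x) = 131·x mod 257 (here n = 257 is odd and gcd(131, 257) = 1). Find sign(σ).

Trace 201: π^k(201) = [201, 117, 164, 153, 254, 121, 174] for k=0..6.
Cycle lengths of π_131 on ℤ/257ℤ: [256, 1]; 2 cycles in total.
257 − 2 = 255 transpositions; sign(π) = (−1)^255 = -1.
Via Zolotarev, sign(π_{131}) = (131|257) = -1.

-1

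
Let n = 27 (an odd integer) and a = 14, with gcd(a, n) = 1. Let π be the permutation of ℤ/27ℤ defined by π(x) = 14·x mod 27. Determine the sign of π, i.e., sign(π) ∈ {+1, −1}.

Start at x=4: 4 → 2 → 1 → 14 → 7 → 17 → 22 → … (one orbit).
π_14 has 4 disjoint cycles with lengths [18, 6, 2, 1] on {0,…,26}.
sign(π) = (−1)^{n − #cycles} = (−1)^{27−4} = (−1)^23 = -1.
Via Zolotarev, sign(π_{14}) = (14|27) = -1.

-1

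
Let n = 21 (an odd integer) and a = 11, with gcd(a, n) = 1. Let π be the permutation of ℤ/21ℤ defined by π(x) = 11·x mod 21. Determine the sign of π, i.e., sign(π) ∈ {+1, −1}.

Start at x=2: 2 → 1 → 11 → 16 → 8 → 4 → 2 (one orbit).
Cycle lengths of π_11 on ℤ/21ℤ: [6, 6, 3, 3, 2, 1]; 6 cycles in total.
Σ(ℓ_i−1) = 21−6 = 15; sign = (−1)^15 = -1.
(11|21)_J = -1 (Zolotarev's lemma cross-check).

-1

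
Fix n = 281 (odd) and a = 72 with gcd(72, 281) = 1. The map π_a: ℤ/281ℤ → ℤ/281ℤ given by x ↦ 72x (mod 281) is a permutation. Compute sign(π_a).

+1

Orbit of 90 under x↦72x: [90, 17, 100, 175, 236, 132, 231]… (length divides ord_281(72)).
Decompose π into cycles: lengths [140, 140, 1] (3 cycles, including the fixed point 0).
281 − 3 = 278 transpositions; sign(π) = (−1)^278 = +1.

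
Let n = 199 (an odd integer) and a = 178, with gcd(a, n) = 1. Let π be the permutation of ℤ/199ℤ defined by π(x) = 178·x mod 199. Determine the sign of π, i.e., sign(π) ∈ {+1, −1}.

Orbit of 92 under x↦178x: [92, 58, 175, 106, 162, 180, 1]… (length divides ord_199(178)).
23 cycles of lengths [9, 9, 9, 9, 9, 9, 9, 9, 9, 9, 9, 9, 9, 9, 9, 9, 9, 9, 9, 9, 9, 9, 1].
199 − 23 = 176 transpositions; sign(π) = (−1)^176 = +1.
Via Zolotarev, sign(π_{178}) = (178|199) = +1.

+1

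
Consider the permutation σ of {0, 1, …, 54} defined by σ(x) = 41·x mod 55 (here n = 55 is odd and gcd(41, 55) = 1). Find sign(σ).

-1

Start at x=1: 1 → 41 → 31 → 6 → 26 → 21 → 36 → … (one orbit).
Cycle lengths of π_41 on ℤ/55ℤ: [10, 10, 10, 10, 10, 1, 1, 1, 1, 1]; 10 cycles in total.
n − c = 55 − 10 = 45; sign = (−1)^45 = -1.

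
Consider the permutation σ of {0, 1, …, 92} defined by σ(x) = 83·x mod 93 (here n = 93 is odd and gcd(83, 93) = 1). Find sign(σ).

Trace 7: π^k(7) = [7, 23, 49, 68, 64, 11, 76] for k=0..6.
5 cycles of lengths [30, 30, 30, 2, 1].
93 − 5 = 88 transpositions; sign(π) = (−1)^88 = +1.
The Jacobi symbol (83|93) = +1 (Zolotarev) agrees.

+1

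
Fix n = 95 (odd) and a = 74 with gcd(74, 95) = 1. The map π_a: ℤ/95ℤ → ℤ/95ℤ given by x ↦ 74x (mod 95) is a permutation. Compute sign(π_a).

+1

Start at x=11: 11 → 54 → 6 → 64 → 81 → 9 → 1 → … (one orbit).
The orbit structure of x ↦ 74x mod 95: 9 orbits of sizes [18, 18, 18, 18, 9, 9, 2, 2, 1].
95 − 9 = 86 transpositions; sign(π) = (−1)^86 = +1.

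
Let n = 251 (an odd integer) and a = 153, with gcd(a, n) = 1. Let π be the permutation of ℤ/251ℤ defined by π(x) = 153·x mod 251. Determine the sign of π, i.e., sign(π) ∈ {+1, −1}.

Start at x=22: 22 → 103 → 197 → 21 → 201 → 131 → 214 → … (one orbit).
Cycle type of π: 125×2 + 1; total 3 cycles.
Σ(ℓ_i−1) = 251−3 = 248; sign = (−1)^248 = +1.

+1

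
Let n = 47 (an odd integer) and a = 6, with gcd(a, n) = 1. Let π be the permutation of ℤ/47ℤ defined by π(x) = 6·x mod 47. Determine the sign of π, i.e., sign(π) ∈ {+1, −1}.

Trace 4: π^k(4) = [4, 24, 3, 18, 14, 37, 34] for k=0..6.
π_6 has 3 disjoint cycles with lengths [23, 23, 1] on {0,…,46}.
sign(π) = (−1)^{n − #cycles} = (−1)^{47−3} = (−1)^44 = +1.
Check: (6/47) = +1 by Zolotarev.

+1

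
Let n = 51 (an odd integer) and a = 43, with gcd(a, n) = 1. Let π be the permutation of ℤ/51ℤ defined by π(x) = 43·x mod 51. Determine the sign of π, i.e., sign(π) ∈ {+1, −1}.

Start at x=43: 43 → 13 → 49 → 16 → 25 → 4 → 19 → … (one orbit).
π_43 has 9 disjoint cycles with lengths [8, 8, 8, 8, 8, 8, 1, 1, 1] on {0,…,50}.
9 cycles on 51: each ℓ→(−1)^(ℓ−1), product (−1)^42 = +1.
The Jacobi symbol (43|51) = +1 (Zolotarev) agrees.

+1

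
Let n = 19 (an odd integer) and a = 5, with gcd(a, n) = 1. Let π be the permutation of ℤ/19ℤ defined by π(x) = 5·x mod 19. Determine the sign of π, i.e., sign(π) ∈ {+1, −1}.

Start at x=9: 9 → 7 → 16 → 4 → 1 → 5 → 6 → … (one orbit).
Cycle lengths of π_5 on ℤ/19ℤ: [9, 9, 1]; 3 cycles in total.
n − c = 19 − 3 = 16; sign = (−1)^16 = +1.

+1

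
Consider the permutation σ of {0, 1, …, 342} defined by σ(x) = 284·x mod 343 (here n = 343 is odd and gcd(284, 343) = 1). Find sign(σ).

Trace 128: π^k(128) = [128, 337, 11, 37, 218, 172, 142] for k=0..6.
7 cycles of lengths [147, 147, 21, 21, 3, 3, 1].
sign(π) = (−1)^{n − #cycles} = (−1)^{343−7} = (−1)^336 = +1.
The Jacobi symbol (284|343) = +1 (Zolotarev) agrees.

+1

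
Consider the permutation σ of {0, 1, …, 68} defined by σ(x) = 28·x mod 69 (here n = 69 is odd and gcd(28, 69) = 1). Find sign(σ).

-1

Orbit of 4 under x↦28x: [4, 43, 31, 40, 16, 34, 55]… (length divides ord_69(28)).
π_28 has 6 disjoint cycles with lengths [22, 22, 22, 1, 1, 1] on {0,…,68}.
69 − 6 = 63 transpositions; sign(π) = (−1)^63 = -1.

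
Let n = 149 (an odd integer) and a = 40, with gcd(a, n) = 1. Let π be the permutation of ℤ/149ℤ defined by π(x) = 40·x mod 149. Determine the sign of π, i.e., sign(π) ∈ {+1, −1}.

-1

Start at x=59: 59 → 125 → 83 → 42 → 41 → 1 → 40 → … (one orbit).
Cycle lengths of π_40 on ℤ/149ℤ: [148, 1]; 2 cycles in total.
149 − 2 = 147 transpositions; sign(π) = (−1)^147 = -1.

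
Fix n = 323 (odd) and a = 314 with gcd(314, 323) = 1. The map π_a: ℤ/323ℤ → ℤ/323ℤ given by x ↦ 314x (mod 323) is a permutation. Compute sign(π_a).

-1

Start at x=225: 225 → 236 → 137 → 59 → 115 → 257 → 271 → … (one orbit).
Decompose π into cycles: lengths [72, 72, 72, 72, 18, 8, 8, 1] (8 cycles, including the fixed point 0).
n − c = 323 − 8 = 315; sign = (−1)^315 = -1.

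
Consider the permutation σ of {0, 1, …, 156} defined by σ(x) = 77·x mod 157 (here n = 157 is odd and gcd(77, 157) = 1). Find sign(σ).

Orbit of 46 under x↦77x: [46, 88, 25, 41, 17, 53, 156]… (length divides ord_157(77)).
π_77 has 2 disjoint cycles with lengths [156, 1] on {0,…,156}.
sign(π) = (−1)^{n − #cycles} = (−1)^{157−2} = (−1)^155 = -1.
Check: (77/157) = -1 by Zolotarev.

-1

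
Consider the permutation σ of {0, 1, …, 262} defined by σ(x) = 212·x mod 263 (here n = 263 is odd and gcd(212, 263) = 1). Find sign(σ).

Start at x=89: 89 → 195 → 49 → 131 → 157 → 146 → 181 → … (one orbit).
π_212 has 2 disjoint cycles with lengths [262, 1] on {0,…,262}.
2 cycles on 263: each ℓ→(−1)^(ℓ−1), product (−1)^261 = -1.
Via Zolotarev, sign(π_{212}) = (212|263) = -1.

-1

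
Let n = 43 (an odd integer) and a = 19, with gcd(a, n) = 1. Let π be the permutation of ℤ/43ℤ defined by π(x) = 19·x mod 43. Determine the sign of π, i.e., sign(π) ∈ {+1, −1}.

-1

Trace 27: π^k(27) = [27, 40, 29, 35, 20, 36, 39] for k=0..6.
Decompose π into cycles: lengths [42, 1] (2 cycles, including the fixed point 0).
n − c = 43 − 2 = 41; sign = (−1)^41 = -1.
Via Zolotarev, sign(π_{19}) = (19|43) = -1.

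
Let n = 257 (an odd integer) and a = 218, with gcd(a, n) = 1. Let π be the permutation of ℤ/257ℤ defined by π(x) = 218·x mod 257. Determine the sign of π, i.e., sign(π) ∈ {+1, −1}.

-1

Trace 69: π^k(69) = [69, 136, 93, 228, 103, 95, 150] for k=0..6.
Decompose π into cycles: lengths [256, 1] (2 cycles, including the fixed point 0).
2 cycles on 257: each ℓ→(−1)^(ℓ−1), product (−1)^255 = -1.
Via Zolotarev, sign(π_{218}) = (218|257) = -1.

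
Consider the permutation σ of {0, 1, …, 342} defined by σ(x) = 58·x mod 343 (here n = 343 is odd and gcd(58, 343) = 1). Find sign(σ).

+1

Start at x=302: 302 → 23 → 305 → 197 → 107 → 32 → 141 → … (one orbit).
The orbit structure of x ↦ 58x mod 343: 7 orbits of sizes [147, 147, 21, 21, 3, 3, 1].
sign(π) = (−1)^{n − #cycles} = (−1)^{343−7} = (−1)^336 = +1.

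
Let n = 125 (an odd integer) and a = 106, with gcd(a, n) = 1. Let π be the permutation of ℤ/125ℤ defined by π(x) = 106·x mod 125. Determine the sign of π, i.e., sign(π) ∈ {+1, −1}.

+1

Start at x=101: 101 → 81 → 86 → 116 → 46 → 1 → 106 → … (one orbit).
π_106 has 13 disjoint cycles with lengths [25, 25, 25, 25, 5, 5, 5, 5, 1, 1, 1, 1, 1] on {0,…,124}.
Σ(ℓ_i−1) = 125−13 = 112; sign = (−1)^112 = +1.
Zolotarev: (106|125) = +1, matching the cycle-count sign.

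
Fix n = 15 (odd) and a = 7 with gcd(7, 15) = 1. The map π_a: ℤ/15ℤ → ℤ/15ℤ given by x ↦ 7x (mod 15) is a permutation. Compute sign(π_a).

Start at x=13: 13 → 1 → 7 → 4 → 13 (one orbit).
Decompose π into cycles: lengths [4, 4, 4, 1, 1, 1] (6 cycles, including the fixed point 0).
15 − 6 = 9 transpositions; sign(π) = (−1)^9 = -1.

-1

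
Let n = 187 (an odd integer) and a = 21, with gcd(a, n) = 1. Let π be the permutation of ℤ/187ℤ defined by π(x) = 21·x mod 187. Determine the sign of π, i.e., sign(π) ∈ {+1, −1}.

Trace 21: π^k(21) = [21, 67, 98, 1] for k=0..3.
Cycle lengths of π_21 on ℤ/187ℤ: [4, 4, 4, 4, 4, 4, 4, 4, 4, 4, 4, 4, 4, 4, 4, 4, 4, 4, 4, 4, 4, 4, 4, 4, 4, 4, 4, 4, 4, 4, 4, 4, 4, 4, 4, 4, 4, 4, 4, 4, 4, 4, 4, 4, 2, 2, 2, 2, 2, 1]; 50 cycles in total.
n − c = 187 − 50 = 137; sign = (−1)^137 = -1.
Check: (21/187) = -1 by Zolotarev.

-1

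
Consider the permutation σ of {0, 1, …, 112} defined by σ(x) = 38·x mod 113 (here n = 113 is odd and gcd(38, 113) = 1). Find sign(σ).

-1

Orbit of 69 under x↦38x: [69, 23, 83, 103, 72, 24, 8]… (length divides ord_113(38)).
Cycle type of π: 112 + 1; total 2 cycles.
n − c = 113 − 2 = 111; sign = (−1)^111 = -1.
Via Zolotarev, sign(π_{38}) = (38|113) = -1.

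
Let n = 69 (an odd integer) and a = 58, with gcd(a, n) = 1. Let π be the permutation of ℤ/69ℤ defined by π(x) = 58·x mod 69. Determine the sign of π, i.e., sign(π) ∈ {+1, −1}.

+1

Trace 31: π^k(31) = [31, 4, 25, 1, 58, 52, 49] for k=0..6.
π_58 has 9 disjoint cycles with lengths [11, 11, 11, 11, 11, 11, 1, 1, 1] on {0,…,68}.
Σ(ℓ_i−1) = 69−9 = 60; sign = (−1)^60 = +1.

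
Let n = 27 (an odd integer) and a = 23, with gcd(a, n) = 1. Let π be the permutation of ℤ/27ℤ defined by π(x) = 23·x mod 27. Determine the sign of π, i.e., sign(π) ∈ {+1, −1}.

-1

Orbit of 4 under x↦23x: [4, 11, 10, 14, 25, 8, 22]… (length divides ord_27(23)).
4 cycles of lengths [18, 6, 2, 1].
Σ(ℓ_i−1) = 27−4 = 23; sign = (−1)^23 = -1.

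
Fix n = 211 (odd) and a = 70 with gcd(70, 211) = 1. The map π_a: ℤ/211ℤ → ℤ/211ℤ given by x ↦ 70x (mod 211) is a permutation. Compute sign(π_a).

Trace 114: π^k(114) = [114, 173, 83, 113, 103, 36, 199] for k=0..6.
3 cycles of lengths [105, 105, 1].
sign(π) = (−1)^{n − #cycles} = (−1)^{211−3} = (−1)^208 = +1.

+1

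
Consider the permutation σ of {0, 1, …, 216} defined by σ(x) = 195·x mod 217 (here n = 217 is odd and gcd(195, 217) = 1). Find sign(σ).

-1

Orbit of 132 under x↦195x: [132, 134, 90, 190, 160, 169, 188]… (length divides ord_217(195)).
Cycle lengths of π_195 on ℤ/217ℤ: [30, 30, 30, 30, 30, 30, 15, 15, 2, 2, 2, 1]; 12 cycles in total.
With 12 cycles on 217 points, sign = (−1)^{217−12} = -1.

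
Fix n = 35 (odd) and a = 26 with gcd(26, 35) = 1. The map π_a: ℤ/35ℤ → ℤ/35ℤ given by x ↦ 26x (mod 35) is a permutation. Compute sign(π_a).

Orbit of 31 under x↦26x: [31, 1, 26, 11, 6, 16]… (length divides ord_35(26)).
Cycle lengths of π_26 on ℤ/35ℤ: [6, 6, 6, 6, 6, 1, 1, 1, 1, 1]; 10 cycles in total.
10 cycles on 35: each ℓ→(−1)^(ℓ−1), product (−1)^25 = -1.
Check: (26/35) = -1 by Zolotarev.

-1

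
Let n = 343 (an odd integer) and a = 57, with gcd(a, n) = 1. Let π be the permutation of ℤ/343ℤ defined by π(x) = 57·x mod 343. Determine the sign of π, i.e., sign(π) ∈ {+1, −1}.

+1

Start at x=239: 239 → 246 → 302 → 64 → 218 → 78 → 330 → … (one orbit).
Decompose π into cycles: lengths [49, 49, 49, 49, 49, 49, 7, 7, 7, 7, 7, 7, 1, 1, 1, 1, 1, 1, 1] (19 cycles, including the fixed point 0).
sign(π) = (−1)^{n − #cycles} = (−1)^{343−19} = (−1)^324 = +1.
(57|343)_J = +1 (Zolotarev's lemma cross-check).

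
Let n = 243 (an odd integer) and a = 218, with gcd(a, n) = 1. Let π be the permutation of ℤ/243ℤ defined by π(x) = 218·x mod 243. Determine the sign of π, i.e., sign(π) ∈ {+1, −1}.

-1

Trace 106: π^k(106) = [106, 23, 154, 38, 22, 179, 142] for k=0..6.
6 cycles of lengths [162, 54, 18, 6, 2, 1].
With 6 cycles on 243 points, sign = (−1)^{243−6} = -1.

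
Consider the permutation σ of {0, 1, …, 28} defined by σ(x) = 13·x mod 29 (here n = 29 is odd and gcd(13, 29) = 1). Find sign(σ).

Start at x=28: 28 → 16 → 5 → 7 → 4 → 23 → 9 → … (one orbit).
3 cycles of lengths [14, 14, 1].
sign(π) = (−1)^{n − #cycles} = (−1)^{29−3} = (−1)^26 = +1.
(13|29)_J = +1 (Zolotarev's lemma cross-check).

+1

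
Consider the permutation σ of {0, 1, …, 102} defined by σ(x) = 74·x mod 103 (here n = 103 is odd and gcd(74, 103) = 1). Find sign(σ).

Trace 50: π^k(50) = [50, 95, 26, 70, 30, 57, 98] for k=0..6.
2 cycles of lengths [102, 1].
n − c = 103 − 2 = 101; sign = (−1)^101 = -1.
(74|103)_J = -1 (Zolotarev's lemma cross-check).

-1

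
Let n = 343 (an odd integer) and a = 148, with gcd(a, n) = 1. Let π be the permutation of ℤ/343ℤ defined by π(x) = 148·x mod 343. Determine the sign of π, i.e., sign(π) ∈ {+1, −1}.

Trace 148: π^k(148) = [148, 295, 99, 246, 50, 197, 1] for k=0..6.
Cycle type of π: 7×42 + 1×49; total 91 cycles.
n − c = 343 − 91 = 252; sign = (−1)^252 = +1.

+1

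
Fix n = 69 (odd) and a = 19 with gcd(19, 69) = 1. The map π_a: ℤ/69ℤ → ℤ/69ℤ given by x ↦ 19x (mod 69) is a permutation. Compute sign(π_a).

Start at x=16: 16 → 28 → 49 → 34 → 25 → 61 → 55 → … (one orbit).
6 cycles of lengths [22, 22, 22, 1, 1, 1].
69 − 6 = 63 transpositions; sign(π) = (−1)^63 = -1.

-1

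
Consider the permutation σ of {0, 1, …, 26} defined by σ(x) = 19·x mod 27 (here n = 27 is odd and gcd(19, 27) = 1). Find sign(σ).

Trace 19: π^k(19) = [19, 10, 1] for k=0..2.
Cycle type of π: 3×6 + 1×9; total 15 cycles.
27 − 15 = 12 transpositions; sign(π) = (−1)^12 = +1.
Check: (19/27) = +1 by Zolotarev.

+1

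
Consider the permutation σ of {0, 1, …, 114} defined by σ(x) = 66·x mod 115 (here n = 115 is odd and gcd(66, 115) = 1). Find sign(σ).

Start at x=36: 36 → 76 → 71 → 86 → 41 → 61 → 1 → … (one orbit).
π_66 has 10 disjoint cycles with lengths [22, 22, 22, 22, 22, 1, 1, 1, 1, 1] on {0,…,114}.
n − c = 115 − 10 = 105; sign = (−1)^105 = -1.
(66|115)_J = -1 (Zolotarev's lemma cross-check).

-1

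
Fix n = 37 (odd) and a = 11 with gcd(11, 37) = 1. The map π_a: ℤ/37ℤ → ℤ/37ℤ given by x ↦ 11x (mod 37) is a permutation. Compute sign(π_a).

+1

Orbit of 11 under x↦11x: [11, 10, 36, 26, 27, 1]… (length divides ord_37(11)).
The orbit structure of x ↦ 11x mod 37: 7 orbits of sizes [6, 6, 6, 6, 6, 6, 1].
n − c = 37 − 7 = 30; sign = (−1)^30 = +1.
Via Zolotarev, sign(π_{11}) = (11|37) = +1.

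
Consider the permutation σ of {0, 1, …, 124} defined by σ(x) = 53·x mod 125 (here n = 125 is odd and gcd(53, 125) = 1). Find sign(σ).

Start at x=119: 119 → 57 → 21 → 113 → 114 → 42 → 101 → … (one orbit).
The orbit structure of x ↦ 53x mod 125: 4 orbits of sizes [100, 20, 4, 1].
n − c = 125 − 4 = 121; sign = (−1)^121 = -1.
(53|125)_J = -1 (Zolotarev's lemma cross-check).

-1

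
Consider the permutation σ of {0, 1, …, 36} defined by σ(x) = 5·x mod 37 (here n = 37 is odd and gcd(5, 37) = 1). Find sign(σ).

-1

Start at x=21: 21 → 31 → 7 → 35 → 27 → 24 → 9 → … (one orbit).
Decompose π into cycles: lengths [36, 1] (2 cycles, including the fixed point 0).
37 − 2 = 35 transpositions; sign(π) = (−1)^35 = -1.
Via Zolotarev, sign(π_{5}) = (5|37) = -1.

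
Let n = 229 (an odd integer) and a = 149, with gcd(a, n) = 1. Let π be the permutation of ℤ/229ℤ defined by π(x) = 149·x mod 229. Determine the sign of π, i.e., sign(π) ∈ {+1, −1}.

+1

Start at x=27: 27 → 130 → 134 → 43 → 224 → 171 → 60 → … (one orbit).
5 cycles of lengths [57, 57, 57, 57, 1].
229 − 5 = 224 transpositions; sign(π) = (−1)^224 = +1.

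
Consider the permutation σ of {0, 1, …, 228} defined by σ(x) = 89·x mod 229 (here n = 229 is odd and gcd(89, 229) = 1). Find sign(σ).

-1

Trace 1: π^k(1) = [1, 89, 135, 107, 134, 18, 228] for k=0..6.
Decompose π into cycles: lengths [12, 12, 12, 12, 12, 12, 12, 12, 12, 12, 12, 12, 12, 12, 12, 12, 12, 12, 12, 1] (20 cycles, including the fixed point 0).
Σ(ℓ_i−1) = 229−20 = 209; sign = (−1)^209 = -1.
Via Zolotarev, sign(π_{89}) = (89|229) = -1.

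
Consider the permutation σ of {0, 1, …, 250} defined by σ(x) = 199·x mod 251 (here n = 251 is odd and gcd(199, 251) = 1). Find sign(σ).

-1

Orbit of 104 under x↦199x: [104, 114, 96, 28, 50, 161, 162]… (length divides ord_251(199)).
π_199 has 2 disjoint cycles with lengths [250, 1] on {0,…,250}.
251 − 2 = 249 transpositions; sign(π) = (−1)^249 = -1.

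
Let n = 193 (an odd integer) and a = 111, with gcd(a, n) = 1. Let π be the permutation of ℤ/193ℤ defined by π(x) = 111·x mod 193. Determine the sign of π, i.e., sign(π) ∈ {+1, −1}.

Start at x=82: 82 → 31 → 160 → 4 → 58 → 69 → 132 → … (one orbit).
Cycle lengths of π_111 on ℤ/193ℤ: [192, 1]; 2 cycles in total.
2 cycles on 193: each ℓ→(−1)^(ℓ−1), product (−1)^191 = -1.
(111|193)_J = -1 (Zolotarev's lemma cross-check).

-1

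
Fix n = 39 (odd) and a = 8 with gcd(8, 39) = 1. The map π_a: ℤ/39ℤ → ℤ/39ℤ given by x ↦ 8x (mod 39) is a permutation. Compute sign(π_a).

Trace 1: π^k(1) = [1, 8, 25, 5] for k=0..3.
11 cycles of lengths [4, 4, 4, 4, 4, 4, 4, 4, 4, 2, 1].
Σ(ℓ_i−1) = 39−11 = 28; sign = (−1)^28 = +1.

+1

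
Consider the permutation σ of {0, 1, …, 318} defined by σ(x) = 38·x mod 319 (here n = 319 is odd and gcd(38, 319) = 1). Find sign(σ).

Start at x=181: 181 → 179 → 103 → 86 → 78 → 93 → 25 → … (one orbit).
The orbit structure of x ↦ 38x mod 319: 9 orbits of sizes [70, 70, 70, 70, 14, 14, 5, 5, 1].
9 cycles on 319: each ℓ→(−1)^(ℓ−1), product (−1)^310 = +1.
The Jacobi symbol (38|319) = +1 (Zolotarev) agrees.

+1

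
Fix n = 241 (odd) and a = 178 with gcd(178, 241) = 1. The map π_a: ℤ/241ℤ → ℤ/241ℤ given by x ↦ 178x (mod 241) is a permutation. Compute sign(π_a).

Trace 1: π^k(1) = [1, 178, 113, 111, 237, 11, 30] for k=0..6.
Decompose π into cycles: lengths [48, 48, 48, 48, 48, 1] (6 cycles, including the fixed point 0).
241 − 6 = 235 transpositions; sign(π) = (−1)^235 = -1.

-1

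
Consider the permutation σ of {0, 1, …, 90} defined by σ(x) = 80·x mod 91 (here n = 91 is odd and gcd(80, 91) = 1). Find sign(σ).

+1

Trace 24: π^k(24) = [24, 9, 83, 88, 33, 1, 80] for k=0..6.
9 cycles of lengths [12, 12, 12, 12, 12, 12, 12, 6, 1].
n − c = 91 − 9 = 82; sign = (−1)^82 = +1.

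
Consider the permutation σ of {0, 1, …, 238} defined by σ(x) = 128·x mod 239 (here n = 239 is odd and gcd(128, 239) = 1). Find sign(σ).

Trace 71: π^k(71) = [71, 6, 51, 75, 40, 101, 22] for k=0..6.
15 cycles of lengths [17, 17, 17, 17, 17, 17, 17, 17, 17, 17, 17, 17, 17, 17, 1].
239 − 15 = 224 transpositions; sign(π) = (−1)^224 = +1.
Zolotarev: (128|239) = +1, matching the cycle-count sign.

+1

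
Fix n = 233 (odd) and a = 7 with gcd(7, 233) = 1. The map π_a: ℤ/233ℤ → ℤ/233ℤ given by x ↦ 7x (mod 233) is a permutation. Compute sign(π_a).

Orbit of 100 under x↦7x: [100, 1, 7, 49, 110, 71, 31]… (length divides ord_233(7)).
π_7 has 3 disjoint cycles with lengths [116, 116, 1] on {0,…,232}.
233 − 3 = 230 transpositions; sign(π) = (−1)^230 = +1.

+1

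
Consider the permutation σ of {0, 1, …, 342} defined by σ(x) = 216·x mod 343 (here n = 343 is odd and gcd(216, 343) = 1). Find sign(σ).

-1

Trace 141: π^k(141) = [141, 272, 99, 118, 106, 258, 162] for k=0..6.
Cycle type of π: 98×3 + 14×3 + 2×3 + 1; total 10 cycles.
10 cycles on 343: each ℓ→(−1)^(ℓ−1), product (−1)^333 = -1.
Zolotarev: (216|343) = -1, matching the cycle-count sign.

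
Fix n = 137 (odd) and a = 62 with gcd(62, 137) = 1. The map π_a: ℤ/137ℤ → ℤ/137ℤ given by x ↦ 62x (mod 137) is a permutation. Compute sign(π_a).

-1

Orbit of 66 under x↦62x: [66, 119, 117, 130, 114, 81, 90]… (length divides ord_137(62)).
Decompose π into cycles: lengths [136, 1] (2 cycles, including the fixed point 0).
2 cycles on 137: each ℓ→(−1)^(ℓ−1), product (−1)^135 = -1.
Check: (62/137) = -1 by Zolotarev.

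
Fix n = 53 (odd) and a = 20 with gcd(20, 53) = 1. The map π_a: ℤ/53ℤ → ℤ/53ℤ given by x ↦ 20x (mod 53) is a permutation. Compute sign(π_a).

Trace 4: π^k(4) = [4, 27, 10, 41, 25, 23, 36] for k=0..6.
Decompose π into cycles: lengths [52, 1] (2 cycles, including the fixed point 0).
Σ(ℓ_i−1) = 53−2 = 51; sign = (−1)^51 = -1.
(20|53)_J = -1 (Zolotarev's lemma cross-check).

-1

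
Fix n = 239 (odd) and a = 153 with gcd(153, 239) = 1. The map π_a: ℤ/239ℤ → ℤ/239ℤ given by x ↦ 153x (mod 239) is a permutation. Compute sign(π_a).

+1

Orbit of 108 under x↦153x: [108, 33, 30, 49, 88, 80, 51]… (length divides ord_239(153)).
π_153 has 3 disjoint cycles with lengths [119, 119, 1] on {0,…,238}.
239 − 3 = 236 transpositions; sign(π) = (−1)^236 = +1.
Zolotarev: (153|239) = +1, matching the cycle-count sign.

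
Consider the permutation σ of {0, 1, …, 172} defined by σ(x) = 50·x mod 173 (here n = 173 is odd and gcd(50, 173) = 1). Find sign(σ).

Start at x=114: 114 → 164 → 69 → 163 → 19 → 85 → 98 → … (one orbit).
π_50 has 2 disjoint cycles with lengths [172, 1] on {0,…,172}.
n − c = 173 − 2 = 171; sign = (−1)^171 = -1.
Check: (50/173) = -1 by Zolotarev.

-1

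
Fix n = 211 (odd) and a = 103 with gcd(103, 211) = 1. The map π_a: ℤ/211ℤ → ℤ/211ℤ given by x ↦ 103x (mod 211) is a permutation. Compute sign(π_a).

Trace 109: π^k(109) = [109, 44, 101, 64, 51, 189, 55] for k=0..6.
π_103 has 3 disjoint cycles with lengths [105, 105, 1] on {0,…,210}.
211 − 3 = 208 transpositions; sign(π) = (−1)^208 = +1.
The Jacobi symbol (103|211) = +1 (Zolotarev) agrees.

+1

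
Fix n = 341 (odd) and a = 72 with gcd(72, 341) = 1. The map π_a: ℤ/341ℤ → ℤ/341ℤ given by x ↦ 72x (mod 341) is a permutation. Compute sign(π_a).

-1

Orbit of 113 under x↦72x: [113, 293, 295, 98, 236, 283, 257]… (length divides ord_341(72)).
Cycle type of π: 30×10 + 15×2 + 10 + 1; total 14 cycles.
With 14 cycles on 341 points, sign = (−1)^{341−14} = -1.
Via Zolotarev, sign(π_{72}) = (72|341) = -1.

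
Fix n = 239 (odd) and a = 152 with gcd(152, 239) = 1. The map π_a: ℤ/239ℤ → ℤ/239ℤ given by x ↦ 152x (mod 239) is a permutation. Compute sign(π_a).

-1

Trace 127: π^k(127) = [127, 184, 5, 43, 83, 188, 135] for k=0..6.
Cycle lengths of π_152 on ℤ/239ℤ: [238, 1]; 2 cycles in total.
239 − 2 = 237 transpositions; sign(π) = (−1)^237 = -1.
Zolotarev: (152|239) = -1, matching the cycle-count sign.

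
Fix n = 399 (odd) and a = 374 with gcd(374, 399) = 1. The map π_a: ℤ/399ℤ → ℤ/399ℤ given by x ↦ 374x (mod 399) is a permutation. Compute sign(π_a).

Trace 395: π^k(395) = [395, 100, 293, 256, 383, 1, 374] for k=0..6.
26 cycles of lengths [18, 18, 18, 18, 18, 18, 18, 18, 18, 18, 18, 18, 18, 18, 18, 18, 18, 18, 18, 18, 18, 6, 6, 6, 2, 1].
Σ(ℓ_i−1) = 399−26 = 373; sign = (−1)^373 = -1.
(374|399)_J = -1 (Zolotarev's lemma cross-check).

-1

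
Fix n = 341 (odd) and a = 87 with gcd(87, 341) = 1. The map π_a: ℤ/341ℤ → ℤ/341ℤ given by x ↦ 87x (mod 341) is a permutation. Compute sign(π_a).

-1

Orbit of 98 under x↦87x: [98, 1, 87, 67, 32, 56]… (length divides ord_341(87)).
Decompose π into cycles: lengths [6, 6, 6, 6, 6, 6, 6, 6, 6, 6, 6, 6, 6, 6, 6, 6, 6, 6, 6, 6, 6, 6, 6, 6, 6, 6, 6, 6, 6, 6, 6, 6, 6, 6, 6, 6, 6, 6, 6, 6, 6, 6, 6, 6, 6, 6, 6, 6, 6, 6, 3, 3, 3, 3, 3, 3, 3, 3, 3, 3, 2, 2, 2, 2, 2, 1] (66 cycles, including the fixed point 0).
341 − 66 = 275 transpositions; sign(π) = (−1)^275 = -1.
Via Zolotarev, sign(π_{87}) = (87|341) = -1.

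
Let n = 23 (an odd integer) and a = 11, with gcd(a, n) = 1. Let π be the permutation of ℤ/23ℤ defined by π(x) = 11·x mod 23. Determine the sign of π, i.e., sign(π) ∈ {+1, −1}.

Start at x=21: 21 → 1 → 11 → 6 → 20 → 13 → 5 → … (one orbit).
2 cycles of lengths [22, 1].
sign(π) = (−1)^{n − #cycles} = (−1)^{23−2} = (−1)^21 = -1.
The Jacobi symbol (11|23) = -1 (Zolotarev) agrees.

-1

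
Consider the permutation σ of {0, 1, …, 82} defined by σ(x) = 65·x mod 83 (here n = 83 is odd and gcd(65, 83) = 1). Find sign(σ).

Start at x=31: 31 → 23 → 1 → 65 → 75 → 61 → 64 → … (one orbit).
π_65 has 3 disjoint cycles with lengths [41, 41, 1] on {0,…,82}.
n − c = 83 − 3 = 80; sign = (−1)^80 = +1.
Via Zolotarev, sign(π_{65}) = (65|83) = +1.

+1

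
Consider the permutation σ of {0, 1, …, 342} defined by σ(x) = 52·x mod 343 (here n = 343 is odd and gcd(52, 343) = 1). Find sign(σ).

Start at x=214: 214 → 152 → 15 → 94 → 86 → 13 → 333 → … (one orbit).
4 cycles of lengths [294, 42, 6, 1].
sign(π) = (−1)^{n − #cycles} = (−1)^{343−4} = (−1)^339 = -1.

-1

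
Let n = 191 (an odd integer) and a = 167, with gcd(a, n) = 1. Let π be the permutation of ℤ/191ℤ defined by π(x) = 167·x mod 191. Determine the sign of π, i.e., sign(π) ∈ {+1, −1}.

Start at x=40: 40 → 186 → 120 → 176 → 169 → 146 → 125 → … (one orbit).
Cycle type of π: 190 + 1; total 2 cycles.
n − c = 191 − 2 = 189; sign = (−1)^189 = -1.
The Jacobi symbol (167|191) = -1 (Zolotarev) agrees.

-1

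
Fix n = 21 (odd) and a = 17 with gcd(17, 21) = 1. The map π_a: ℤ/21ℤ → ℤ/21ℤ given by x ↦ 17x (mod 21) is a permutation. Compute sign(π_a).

Trace 20: π^k(20) = [20, 4, 5, 1, 17, 16] for k=0..5.
Decompose π into cycles: lengths [6, 6, 6, 2, 1] (5 cycles, including the fixed point 0).
Σ(ℓ_i−1) = 21−5 = 16; sign = (−1)^16 = +1.
Check: (17/21) = +1 by Zolotarev.

+1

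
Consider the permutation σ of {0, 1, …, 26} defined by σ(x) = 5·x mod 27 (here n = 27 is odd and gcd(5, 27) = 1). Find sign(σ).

-1

Start at x=10: 10 → 23 → 7 → 8 → 13 → 11 → 1 → … (one orbit).
Cycle type of π: 18 + 6 + 2 + 1; total 4 cycles.
n − c = 27 − 4 = 23; sign = (−1)^23 = -1.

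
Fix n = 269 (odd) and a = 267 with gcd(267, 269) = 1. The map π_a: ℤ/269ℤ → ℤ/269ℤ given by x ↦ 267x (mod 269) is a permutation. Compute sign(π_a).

-1

Orbit of 173 under x↦267x: [173, 192, 154, 230, 78, 113, 43]… (length divides ord_269(267)).
2 cycles of lengths [268, 1].
sign(π) = (−1)^{n − #cycles} = (−1)^{269−2} = (−1)^267 = -1.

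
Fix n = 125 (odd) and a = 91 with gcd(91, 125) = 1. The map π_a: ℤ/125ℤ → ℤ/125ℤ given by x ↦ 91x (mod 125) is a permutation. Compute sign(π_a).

+1

Start at x=96: 96 → 111 → 101 → 66 → 6 → 46 → 61 → … (one orbit).
Cycle type of π: 25×4 + 5×4 + 1×5; total 13 cycles.
sign(π) = (−1)^{n − #cycles} = (−1)^{125−13} = (−1)^112 = +1.
The Jacobi symbol (91|125) = +1 (Zolotarev) agrees.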